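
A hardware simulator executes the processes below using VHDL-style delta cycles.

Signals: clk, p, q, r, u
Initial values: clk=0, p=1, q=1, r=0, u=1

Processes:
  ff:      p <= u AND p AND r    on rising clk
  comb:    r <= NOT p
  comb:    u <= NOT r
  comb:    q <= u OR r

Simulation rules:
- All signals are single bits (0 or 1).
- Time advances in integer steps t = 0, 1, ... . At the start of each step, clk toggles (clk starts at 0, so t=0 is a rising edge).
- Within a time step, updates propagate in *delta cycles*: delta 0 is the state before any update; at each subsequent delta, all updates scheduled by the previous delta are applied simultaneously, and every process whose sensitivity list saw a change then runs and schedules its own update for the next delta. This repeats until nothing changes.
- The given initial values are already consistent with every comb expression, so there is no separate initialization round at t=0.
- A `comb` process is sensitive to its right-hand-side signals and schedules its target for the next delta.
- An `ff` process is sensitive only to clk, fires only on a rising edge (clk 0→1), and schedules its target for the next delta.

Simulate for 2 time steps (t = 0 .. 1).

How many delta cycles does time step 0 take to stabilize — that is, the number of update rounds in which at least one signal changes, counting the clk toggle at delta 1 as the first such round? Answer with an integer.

4

t=0 Δ0: p=1 u=1 r=0 clk=0 q=1
  Δ1: clk:0→1
  Δ2: p:1→0
  Δ3: r:0→1
  Δ4: u:1→0
  (4Δ to stable)
t=1 Δ0: p=0 u=0 r=1 clk=1 q=1
  Δ1: clk:1→0
  (1Δ to stable)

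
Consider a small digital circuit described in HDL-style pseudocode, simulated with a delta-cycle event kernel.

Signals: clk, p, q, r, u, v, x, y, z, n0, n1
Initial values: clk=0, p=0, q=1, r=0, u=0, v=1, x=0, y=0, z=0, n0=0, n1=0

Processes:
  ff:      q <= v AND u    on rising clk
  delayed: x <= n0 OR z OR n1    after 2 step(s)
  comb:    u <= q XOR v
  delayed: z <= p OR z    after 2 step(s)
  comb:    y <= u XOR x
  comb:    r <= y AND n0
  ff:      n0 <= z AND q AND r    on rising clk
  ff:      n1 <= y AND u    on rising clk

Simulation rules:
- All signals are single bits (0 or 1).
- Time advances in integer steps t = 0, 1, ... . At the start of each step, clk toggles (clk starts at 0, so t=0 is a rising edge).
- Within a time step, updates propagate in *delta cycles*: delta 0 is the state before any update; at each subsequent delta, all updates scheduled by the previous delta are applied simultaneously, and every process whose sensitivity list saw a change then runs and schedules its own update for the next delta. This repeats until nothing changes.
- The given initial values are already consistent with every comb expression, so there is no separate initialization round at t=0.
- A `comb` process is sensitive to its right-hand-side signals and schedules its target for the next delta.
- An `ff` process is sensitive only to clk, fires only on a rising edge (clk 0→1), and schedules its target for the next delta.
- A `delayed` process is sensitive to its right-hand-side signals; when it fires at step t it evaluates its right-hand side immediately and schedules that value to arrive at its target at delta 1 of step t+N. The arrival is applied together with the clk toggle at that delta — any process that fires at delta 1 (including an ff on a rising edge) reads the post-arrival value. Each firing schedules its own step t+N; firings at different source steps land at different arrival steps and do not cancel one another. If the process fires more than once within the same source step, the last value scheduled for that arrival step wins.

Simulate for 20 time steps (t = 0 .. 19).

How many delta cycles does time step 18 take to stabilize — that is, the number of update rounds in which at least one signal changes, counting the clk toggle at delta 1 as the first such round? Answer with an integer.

t0.Δ0 p=0 z=0 n1=0 v=1 y=0 u=0 clk=0 q=1 r=0 n0=0 x=0
t0.Δ1 p=0 z=0 n1=0 v=1 y=0 u=0 clk=1 q=1 r=0 n0=0 x=0
t0.Δ2 p=0 z=0 n1=0 v=1 y=0 u=0 clk=1 q=0 r=0 n0=0 x=0
t0.Δ3 p=0 z=0 n1=0 v=1 y=0 u=1 clk=1 q=0 r=0 n0=0 x=0
t0.Δ4 p=0 z=0 n1=0 v=1 y=1 u=1 clk=1 q=0 r=0 n0=0 x=0
t1.Δ0 p=0 z=0 n1=0 v=1 y=1 u=1 clk=1 q=0 r=0 n0=0 x=0
t1.Δ1 p=0 z=0 n1=0 v=1 y=1 u=1 clk=0 q=0 r=0 n0=0 x=0
t2.Δ0 p=0 z=0 n1=0 v=1 y=1 u=1 clk=0 q=0 r=0 n0=0 x=0
t2.Δ1 p=0 z=0 n1=0 v=1 y=1 u=1 clk=1 q=0 r=0 n0=0 x=0
t2.Δ2 p=0 z=0 n1=1 v=1 y=1 u=1 clk=1 q=1 r=0 n0=0 x=0
t2.Δ3 p=0 z=0 n1=1 v=1 y=1 u=0 clk=1 q=1 r=0 n0=0 x=0
t2.Δ4 p=0 z=0 n1=1 v=1 y=0 u=0 clk=1 q=1 r=0 n0=0 x=0
t3.Δ0 p=0 z=0 n1=1 v=1 y=0 u=0 clk=1 q=1 r=0 n0=0 x=0
t3.Δ1 p=0 z=0 n1=1 v=1 y=0 u=0 clk=0 q=1 r=0 n0=0 x=0
t4.Δ0 p=0 z=0 n1=1 v=1 y=0 u=0 clk=0 q=1 r=0 n0=0 x=0
t4.Δ1 p=0 z=0 n1=1 v=1 y=0 u=0 clk=1 q=1 r=0 n0=0 x=1
t4.Δ2 p=0 z=0 n1=0 v=1 y=1 u=0 clk=1 q=0 r=0 n0=0 x=1
t4.Δ3 p=0 z=0 n1=0 v=1 y=1 u=1 clk=1 q=0 r=0 n0=0 x=1
t4.Δ4 p=0 z=0 n1=0 v=1 y=0 u=1 clk=1 q=0 r=0 n0=0 x=1
t5.Δ0 p=0 z=0 n1=0 v=1 y=0 u=1 clk=1 q=0 r=0 n0=0 x=1
t5.Δ1 p=0 z=0 n1=0 v=1 y=0 u=1 clk=0 q=0 r=0 n0=0 x=1
t6.Δ0 p=0 z=0 n1=0 v=1 y=0 u=1 clk=0 q=0 r=0 n0=0 x=1
t6.Δ1 p=0 z=0 n1=0 v=1 y=0 u=1 clk=1 q=0 r=0 n0=0 x=0
t6.Δ2 p=0 z=0 n1=0 v=1 y=1 u=1 clk=1 q=1 r=0 n0=0 x=0
t6.Δ3 p=0 z=0 n1=0 v=1 y=1 u=0 clk=1 q=1 r=0 n0=0 x=0
t6.Δ4 p=0 z=0 n1=0 v=1 y=0 u=0 clk=1 q=1 r=0 n0=0 x=0
t7.Δ0 p=0 z=0 n1=0 v=1 y=0 u=0 clk=1 q=1 r=0 n0=0 x=0
t7.Δ1 p=0 z=0 n1=0 v=1 y=0 u=0 clk=0 q=1 r=0 n0=0 x=0
t8.Δ0 p=0 z=0 n1=0 v=1 y=0 u=0 clk=0 q=1 r=0 n0=0 x=0
t8.Δ1 p=0 z=0 n1=0 v=1 y=0 u=0 clk=1 q=1 r=0 n0=0 x=0
t8.Δ2 p=0 z=0 n1=0 v=1 y=0 u=0 clk=1 q=0 r=0 n0=0 x=0
t8.Δ3 p=0 z=0 n1=0 v=1 y=0 u=1 clk=1 q=0 r=0 n0=0 x=0
t8.Δ4 p=0 z=0 n1=0 v=1 y=1 u=1 clk=1 q=0 r=0 n0=0 x=0
t9.Δ0 p=0 z=0 n1=0 v=1 y=1 u=1 clk=1 q=0 r=0 n0=0 x=0
t9.Δ1 p=0 z=0 n1=0 v=1 y=1 u=1 clk=0 q=0 r=0 n0=0 x=0
t10.Δ0 p=0 z=0 n1=0 v=1 y=1 u=1 clk=0 q=0 r=0 n0=0 x=0
t10.Δ1 p=0 z=0 n1=0 v=1 y=1 u=1 clk=1 q=0 r=0 n0=0 x=0
t10.Δ2 p=0 z=0 n1=1 v=1 y=1 u=1 clk=1 q=1 r=0 n0=0 x=0
t10.Δ3 p=0 z=0 n1=1 v=1 y=1 u=0 clk=1 q=1 r=0 n0=0 x=0
t10.Δ4 p=0 z=0 n1=1 v=1 y=0 u=0 clk=1 q=1 r=0 n0=0 x=0
t11.Δ0 p=0 z=0 n1=1 v=1 y=0 u=0 clk=1 q=1 r=0 n0=0 x=0
t11.Δ1 p=0 z=0 n1=1 v=1 y=0 u=0 clk=0 q=1 r=0 n0=0 x=0
t12.Δ0 p=0 z=0 n1=1 v=1 y=0 u=0 clk=0 q=1 r=0 n0=0 x=0
t12.Δ1 p=0 z=0 n1=1 v=1 y=0 u=0 clk=1 q=1 r=0 n0=0 x=1
t12.Δ2 p=0 z=0 n1=0 v=1 y=1 u=0 clk=1 q=0 r=0 n0=0 x=1
t12.Δ3 p=0 z=0 n1=0 v=1 y=1 u=1 clk=1 q=0 r=0 n0=0 x=1
t12.Δ4 p=0 z=0 n1=0 v=1 y=0 u=1 clk=1 q=0 r=0 n0=0 x=1
t13.Δ0 p=0 z=0 n1=0 v=1 y=0 u=1 clk=1 q=0 r=0 n0=0 x=1
t13.Δ1 p=0 z=0 n1=0 v=1 y=0 u=1 clk=0 q=0 r=0 n0=0 x=1
t14.Δ0 p=0 z=0 n1=0 v=1 y=0 u=1 clk=0 q=0 r=0 n0=0 x=1
t14.Δ1 p=0 z=0 n1=0 v=1 y=0 u=1 clk=1 q=0 r=0 n0=0 x=0
t14.Δ2 p=0 z=0 n1=0 v=1 y=1 u=1 clk=1 q=1 r=0 n0=0 x=0
t14.Δ3 p=0 z=0 n1=0 v=1 y=1 u=0 clk=1 q=1 r=0 n0=0 x=0
t14.Δ4 p=0 z=0 n1=0 v=1 y=0 u=0 clk=1 q=1 r=0 n0=0 x=0
t15.Δ0 p=0 z=0 n1=0 v=1 y=0 u=0 clk=1 q=1 r=0 n0=0 x=0
t15.Δ1 p=0 z=0 n1=0 v=1 y=0 u=0 clk=0 q=1 r=0 n0=0 x=0
t16.Δ0 p=0 z=0 n1=0 v=1 y=0 u=0 clk=0 q=1 r=0 n0=0 x=0
t16.Δ1 p=0 z=0 n1=0 v=1 y=0 u=0 clk=1 q=1 r=0 n0=0 x=0
t16.Δ2 p=0 z=0 n1=0 v=1 y=0 u=0 clk=1 q=0 r=0 n0=0 x=0
t16.Δ3 p=0 z=0 n1=0 v=1 y=0 u=1 clk=1 q=0 r=0 n0=0 x=0
t16.Δ4 p=0 z=0 n1=0 v=1 y=1 u=1 clk=1 q=0 r=0 n0=0 x=0
t17.Δ0 p=0 z=0 n1=0 v=1 y=1 u=1 clk=1 q=0 r=0 n0=0 x=0
t17.Δ1 p=0 z=0 n1=0 v=1 y=1 u=1 clk=0 q=0 r=0 n0=0 x=0
t18.Δ0 p=0 z=0 n1=0 v=1 y=1 u=1 clk=0 q=0 r=0 n0=0 x=0
t18.Δ1 p=0 z=0 n1=0 v=1 y=1 u=1 clk=1 q=0 r=0 n0=0 x=0
t18.Δ2 p=0 z=0 n1=1 v=1 y=1 u=1 clk=1 q=1 r=0 n0=0 x=0
t18.Δ3 p=0 z=0 n1=1 v=1 y=1 u=0 clk=1 q=1 r=0 n0=0 x=0
t18.Δ4 p=0 z=0 n1=1 v=1 y=0 u=0 clk=1 q=1 r=0 n0=0 x=0
t19.Δ0 p=0 z=0 n1=1 v=1 y=0 u=0 clk=1 q=1 r=0 n0=0 x=0
t19.Δ1 p=0 z=0 n1=1 v=1 y=0 u=0 clk=0 q=1 r=0 n0=0 x=0

4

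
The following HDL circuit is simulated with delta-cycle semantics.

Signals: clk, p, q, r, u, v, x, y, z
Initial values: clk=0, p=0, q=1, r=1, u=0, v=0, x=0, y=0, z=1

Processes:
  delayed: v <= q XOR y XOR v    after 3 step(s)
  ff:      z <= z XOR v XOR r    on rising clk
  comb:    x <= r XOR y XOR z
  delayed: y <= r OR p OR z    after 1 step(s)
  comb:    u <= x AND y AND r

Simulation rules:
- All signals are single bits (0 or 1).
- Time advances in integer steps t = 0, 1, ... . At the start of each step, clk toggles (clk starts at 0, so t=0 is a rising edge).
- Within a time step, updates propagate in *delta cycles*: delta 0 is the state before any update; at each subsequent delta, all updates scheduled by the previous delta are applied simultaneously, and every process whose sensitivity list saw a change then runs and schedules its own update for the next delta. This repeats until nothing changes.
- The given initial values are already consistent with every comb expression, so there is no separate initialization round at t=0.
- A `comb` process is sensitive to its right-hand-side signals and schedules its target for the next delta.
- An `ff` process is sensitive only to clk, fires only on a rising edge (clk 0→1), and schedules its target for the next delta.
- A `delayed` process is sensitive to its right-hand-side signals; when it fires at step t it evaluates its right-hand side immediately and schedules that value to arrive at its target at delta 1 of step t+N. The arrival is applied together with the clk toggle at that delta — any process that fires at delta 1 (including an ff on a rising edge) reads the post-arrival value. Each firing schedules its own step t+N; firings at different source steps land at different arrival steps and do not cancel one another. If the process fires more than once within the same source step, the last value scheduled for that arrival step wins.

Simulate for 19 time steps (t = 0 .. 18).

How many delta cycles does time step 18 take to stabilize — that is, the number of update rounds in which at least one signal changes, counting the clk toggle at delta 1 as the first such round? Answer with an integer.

4

t0.Δ0 u=0 z=1 y=0 p=0 clk=0 q=1 x=0 r=1 v=0
t0.Δ1 u=0 z=1 y=0 p=0 clk=1 q=1 x=0 r=1 v=0
t0.Δ2 u=0 z=0 y=0 p=0 clk=1 q=1 x=0 r=1 v=0
t0.Δ3 u=0 z=0 y=0 p=0 clk=1 q=1 x=1 r=1 v=0
t1.Δ0 u=0 z=0 y=0 p=0 clk=1 q=1 x=1 r=1 v=0
t1.Δ1 u=0 z=0 y=1 p=0 clk=0 q=1 x=1 r=1 v=0
t1.Δ2 u=1 z=0 y=1 p=0 clk=0 q=1 x=0 r=1 v=0
t1.Δ3 u=0 z=0 y=1 p=0 clk=0 q=1 x=0 r=1 v=0
t2.Δ0 u=0 z=0 y=1 p=0 clk=0 q=1 x=0 r=1 v=0
t2.Δ1 u=0 z=0 y=1 p=0 clk=1 q=1 x=0 r=1 v=0
t2.Δ2 u=0 z=1 y=1 p=0 clk=1 q=1 x=0 r=1 v=0
t2.Δ3 u=0 z=1 y=1 p=0 clk=1 q=1 x=1 r=1 v=0
t2.Δ4 u=1 z=1 y=1 p=0 clk=1 q=1 x=1 r=1 v=0
t3.Δ0 u=1 z=1 y=1 p=0 clk=1 q=1 x=1 r=1 v=0
t3.Δ1 u=1 z=1 y=1 p=0 clk=0 q=1 x=1 r=1 v=0
t4.Δ0 u=1 z=1 y=1 p=0 clk=0 q=1 x=1 r=1 v=0
t4.Δ1 u=1 z=1 y=1 p=0 clk=1 q=1 x=1 r=1 v=0
t4.Δ2 u=1 z=0 y=1 p=0 clk=1 q=1 x=1 r=1 v=0
t4.Δ3 u=1 z=0 y=1 p=0 clk=1 q=1 x=0 r=1 v=0
t4.Δ4 u=0 z=0 y=1 p=0 clk=1 q=1 x=0 r=1 v=0
t5.Δ0 u=0 z=0 y=1 p=0 clk=1 q=1 x=0 r=1 v=0
t5.Δ1 u=0 z=0 y=1 p=0 clk=0 q=1 x=0 r=1 v=0
t6.Δ0 u=0 z=0 y=1 p=0 clk=0 q=1 x=0 r=1 v=0
t6.Δ1 u=0 z=0 y=1 p=0 clk=1 q=1 x=0 r=1 v=0
t6.Δ2 u=0 z=1 y=1 p=0 clk=1 q=1 x=0 r=1 v=0
t6.Δ3 u=0 z=1 y=1 p=0 clk=1 q=1 x=1 r=1 v=0
t6.Δ4 u=1 z=1 y=1 p=0 clk=1 q=1 x=1 r=1 v=0
t7.Δ0 u=1 z=1 y=1 p=0 clk=1 q=1 x=1 r=1 v=0
t7.Δ1 u=1 z=1 y=1 p=0 clk=0 q=1 x=1 r=1 v=0
t8.Δ0 u=1 z=1 y=1 p=0 clk=0 q=1 x=1 r=1 v=0
t8.Δ1 u=1 z=1 y=1 p=0 clk=1 q=1 x=1 r=1 v=0
t8.Δ2 u=1 z=0 y=1 p=0 clk=1 q=1 x=1 r=1 v=0
t8.Δ3 u=1 z=0 y=1 p=0 clk=1 q=1 x=0 r=1 v=0
t8.Δ4 u=0 z=0 y=1 p=0 clk=1 q=1 x=0 r=1 v=0
t9.Δ0 u=0 z=0 y=1 p=0 clk=1 q=1 x=0 r=1 v=0
t9.Δ1 u=0 z=0 y=1 p=0 clk=0 q=1 x=0 r=1 v=0
t10.Δ0 u=0 z=0 y=1 p=0 clk=0 q=1 x=0 r=1 v=0
t10.Δ1 u=0 z=0 y=1 p=0 clk=1 q=1 x=0 r=1 v=0
t10.Δ2 u=0 z=1 y=1 p=0 clk=1 q=1 x=0 r=1 v=0
t10.Δ3 u=0 z=1 y=1 p=0 clk=1 q=1 x=1 r=1 v=0
t10.Δ4 u=1 z=1 y=1 p=0 clk=1 q=1 x=1 r=1 v=0
t11.Δ0 u=1 z=1 y=1 p=0 clk=1 q=1 x=1 r=1 v=0
t11.Δ1 u=1 z=1 y=1 p=0 clk=0 q=1 x=1 r=1 v=0
t12.Δ0 u=1 z=1 y=1 p=0 clk=0 q=1 x=1 r=1 v=0
t12.Δ1 u=1 z=1 y=1 p=0 clk=1 q=1 x=1 r=1 v=0
t12.Δ2 u=1 z=0 y=1 p=0 clk=1 q=1 x=1 r=1 v=0
t12.Δ3 u=1 z=0 y=1 p=0 clk=1 q=1 x=0 r=1 v=0
t12.Δ4 u=0 z=0 y=1 p=0 clk=1 q=1 x=0 r=1 v=0
t13.Δ0 u=0 z=0 y=1 p=0 clk=1 q=1 x=0 r=1 v=0
t13.Δ1 u=0 z=0 y=1 p=0 clk=0 q=1 x=0 r=1 v=0
t14.Δ0 u=0 z=0 y=1 p=0 clk=0 q=1 x=0 r=1 v=0
t14.Δ1 u=0 z=0 y=1 p=0 clk=1 q=1 x=0 r=1 v=0
t14.Δ2 u=0 z=1 y=1 p=0 clk=1 q=1 x=0 r=1 v=0
t14.Δ3 u=0 z=1 y=1 p=0 clk=1 q=1 x=1 r=1 v=0
t14.Δ4 u=1 z=1 y=1 p=0 clk=1 q=1 x=1 r=1 v=0
t15.Δ0 u=1 z=1 y=1 p=0 clk=1 q=1 x=1 r=1 v=0
t15.Δ1 u=1 z=1 y=1 p=0 clk=0 q=1 x=1 r=1 v=0
t16.Δ0 u=1 z=1 y=1 p=0 clk=0 q=1 x=1 r=1 v=0
t16.Δ1 u=1 z=1 y=1 p=0 clk=1 q=1 x=1 r=1 v=0
t16.Δ2 u=1 z=0 y=1 p=0 clk=1 q=1 x=1 r=1 v=0
t16.Δ3 u=1 z=0 y=1 p=0 clk=1 q=1 x=0 r=1 v=0
t16.Δ4 u=0 z=0 y=1 p=0 clk=1 q=1 x=0 r=1 v=0
t17.Δ0 u=0 z=0 y=1 p=0 clk=1 q=1 x=0 r=1 v=0
t17.Δ1 u=0 z=0 y=1 p=0 clk=0 q=1 x=0 r=1 v=0
t18.Δ0 u=0 z=0 y=1 p=0 clk=0 q=1 x=0 r=1 v=0
t18.Δ1 u=0 z=0 y=1 p=0 clk=1 q=1 x=0 r=1 v=0
t18.Δ2 u=0 z=1 y=1 p=0 clk=1 q=1 x=0 r=1 v=0
t18.Δ3 u=0 z=1 y=1 p=0 clk=1 q=1 x=1 r=1 v=0
t18.Δ4 u=1 z=1 y=1 p=0 clk=1 q=1 x=1 r=1 v=0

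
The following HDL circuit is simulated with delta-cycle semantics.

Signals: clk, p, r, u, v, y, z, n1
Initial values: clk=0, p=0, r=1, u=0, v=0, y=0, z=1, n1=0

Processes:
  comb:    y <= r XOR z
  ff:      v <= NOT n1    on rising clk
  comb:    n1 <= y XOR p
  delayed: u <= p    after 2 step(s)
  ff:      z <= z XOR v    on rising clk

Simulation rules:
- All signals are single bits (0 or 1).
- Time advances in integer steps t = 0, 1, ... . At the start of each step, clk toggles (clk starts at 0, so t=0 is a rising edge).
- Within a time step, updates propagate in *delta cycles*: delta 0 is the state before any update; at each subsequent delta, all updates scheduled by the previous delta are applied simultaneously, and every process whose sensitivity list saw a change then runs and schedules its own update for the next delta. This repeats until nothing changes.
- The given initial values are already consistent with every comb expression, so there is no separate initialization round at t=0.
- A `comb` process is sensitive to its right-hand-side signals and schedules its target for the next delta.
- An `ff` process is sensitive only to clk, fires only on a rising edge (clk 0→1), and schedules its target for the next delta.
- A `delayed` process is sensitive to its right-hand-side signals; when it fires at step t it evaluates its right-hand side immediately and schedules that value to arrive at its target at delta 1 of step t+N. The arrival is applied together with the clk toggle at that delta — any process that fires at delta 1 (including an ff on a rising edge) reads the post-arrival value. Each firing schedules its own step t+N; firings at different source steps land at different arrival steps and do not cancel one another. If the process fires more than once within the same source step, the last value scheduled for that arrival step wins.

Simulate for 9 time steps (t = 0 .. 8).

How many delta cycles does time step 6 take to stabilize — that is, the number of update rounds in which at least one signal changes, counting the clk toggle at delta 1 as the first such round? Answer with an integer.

2

[bits: clk,p,v,r,u,y,n1,z]
t=0: Δ0=00010001 Δ1=10010001 Δ2=10110001 | 2Δ
t=1: Δ0=10110001 Δ1=00110001 | 1Δ
t=2: Δ0=00110001 Δ1=10110001 Δ2=10110000 Δ3=10110100 Δ4=10110110 | 4Δ
t=3: Δ0=10110110 Δ1=00110110 | 1Δ
t=4: Δ0=00110110 Δ1=10110110 Δ2=10010111 Δ3=10010011 Δ4=10010001 | 4Δ
t=5: Δ0=10010001 Δ1=00010001 | 1Δ
t=6: Δ0=00010001 Δ1=10010001 Δ2=10110001 | 2Δ
t=7: Δ0=10110001 Δ1=00110001 | 1Δ
t=8: Δ0=00110001 Δ1=10110001 Δ2=10110000 Δ3=10110100 Δ4=10110110 | 4Δ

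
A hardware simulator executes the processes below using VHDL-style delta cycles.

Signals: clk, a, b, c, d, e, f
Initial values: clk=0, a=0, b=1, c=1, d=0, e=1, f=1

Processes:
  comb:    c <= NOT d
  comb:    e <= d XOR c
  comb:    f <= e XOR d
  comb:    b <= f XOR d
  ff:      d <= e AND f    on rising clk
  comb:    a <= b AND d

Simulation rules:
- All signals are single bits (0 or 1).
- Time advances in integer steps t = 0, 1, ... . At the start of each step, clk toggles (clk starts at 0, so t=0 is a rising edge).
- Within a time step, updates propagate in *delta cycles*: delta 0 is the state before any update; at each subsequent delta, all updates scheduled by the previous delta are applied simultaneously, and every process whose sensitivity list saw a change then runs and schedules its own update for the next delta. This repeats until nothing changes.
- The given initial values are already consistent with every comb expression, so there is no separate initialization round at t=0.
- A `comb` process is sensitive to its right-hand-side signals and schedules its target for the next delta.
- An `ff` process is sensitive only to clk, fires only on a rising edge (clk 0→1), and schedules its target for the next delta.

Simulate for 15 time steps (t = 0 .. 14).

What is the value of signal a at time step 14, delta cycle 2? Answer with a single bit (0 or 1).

t0.Δ0 b=1 clk=0 e=1 a=0 d=0 f=1 c=1
t0.Δ1 b=1 clk=1 e=1 a=0 d=0 f=1 c=1
t0.Δ2 b=1 clk=1 e=1 a=0 d=1 f=1 c=1
t0.Δ3 b=0 clk=1 e=0 a=1 d=1 f=0 c=0
t0.Δ4 b=1 clk=1 e=1 a=0 d=1 f=1 c=0
t0.Δ5 b=0 clk=1 e=1 a=1 d=1 f=0 c=0
t0.Δ6 b=1 clk=1 e=1 a=0 d=1 f=0 c=0
t0.Δ7 b=1 clk=1 e=1 a=1 d=1 f=0 c=0
t1.Δ0 b=1 clk=1 e=1 a=1 d=1 f=0 c=0
t1.Δ1 b=1 clk=0 e=1 a=1 d=1 f=0 c=0
t2.Δ0 b=1 clk=0 e=1 a=1 d=1 f=0 c=0
t2.Δ1 b=1 clk=1 e=1 a=1 d=1 f=0 c=0
t2.Δ2 b=1 clk=1 e=1 a=1 d=0 f=0 c=0
t2.Δ3 b=0 clk=1 e=0 a=0 d=0 f=1 c=1
t2.Δ4 b=1 clk=1 e=1 a=0 d=0 f=0 c=1
t2.Δ5 b=0 clk=1 e=1 a=0 d=0 f=1 c=1
t2.Δ6 b=1 clk=1 e=1 a=0 d=0 f=1 c=1
t3.Δ0 b=1 clk=1 e=1 a=0 d=0 f=1 c=1
t3.Δ1 b=1 clk=0 e=1 a=0 d=0 f=1 c=1
t4.Δ0 b=1 clk=0 e=1 a=0 d=0 f=1 c=1
t4.Δ1 b=1 clk=1 e=1 a=0 d=0 f=1 c=1
t4.Δ2 b=1 clk=1 e=1 a=0 d=1 f=1 c=1
t4.Δ3 b=0 clk=1 e=0 a=1 d=1 f=0 c=0
t4.Δ4 b=1 clk=1 e=1 a=0 d=1 f=1 c=0
t4.Δ5 b=0 clk=1 e=1 a=1 d=1 f=0 c=0
t4.Δ6 b=1 clk=1 e=1 a=0 d=1 f=0 c=0
t4.Δ7 b=1 clk=1 e=1 a=1 d=1 f=0 c=0
t5.Δ0 b=1 clk=1 e=1 a=1 d=1 f=0 c=0
t5.Δ1 b=1 clk=0 e=1 a=1 d=1 f=0 c=0
t6.Δ0 b=1 clk=0 e=1 a=1 d=1 f=0 c=0
t6.Δ1 b=1 clk=1 e=1 a=1 d=1 f=0 c=0
t6.Δ2 b=1 clk=1 e=1 a=1 d=0 f=0 c=0
t6.Δ3 b=0 clk=1 e=0 a=0 d=0 f=1 c=1
t6.Δ4 b=1 clk=1 e=1 a=0 d=0 f=0 c=1
t6.Δ5 b=0 clk=1 e=1 a=0 d=0 f=1 c=1
t6.Δ6 b=1 clk=1 e=1 a=0 d=0 f=1 c=1
t7.Δ0 b=1 clk=1 e=1 a=0 d=0 f=1 c=1
t7.Δ1 b=1 clk=0 e=1 a=0 d=0 f=1 c=1
t8.Δ0 b=1 clk=0 e=1 a=0 d=0 f=1 c=1
t8.Δ1 b=1 clk=1 e=1 a=0 d=0 f=1 c=1
t8.Δ2 b=1 clk=1 e=1 a=0 d=1 f=1 c=1
t8.Δ3 b=0 clk=1 e=0 a=1 d=1 f=0 c=0
t8.Δ4 b=1 clk=1 e=1 a=0 d=1 f=1 c=0
t8.Δ5 b=0 clk=1 e=1 a=1 d=1 f=0 c=0
t8.Δ6 b=1 clk=1 e=1 a=0 d=1 f=0 c=0
t8.Δ7 b=1 clk=1 e=1 a=1 d=1 f=0 c=0
t9.Δ0 b=1 clk=1 e=1 a=1 d=1 f=0 c=0
t9.Δ1 b=1 clk=0 e=1 a=1 d=1 f=0 c=0
t10.Δ0 b=1 clk=0 e=1 a=1 d=1 f=0 c=0
t10.Δ1 b=1 clk=1 e=1 a=1 d=1 f=0 c=0
t10.Δ2 b=1 clk=1 e=1 a=1 d=0 f=0 c=0
t10.Δ3 b=0 clk=1 e=0 a=0 d=0 f=1 c=1
t10.Δ4 b=1 clk=1 e=1 a=0 d=0 f=0 c=1
t10.Δ5 b=0 clk=1 e=1 a=0 d=0 f=1 c=1
t10.Δ6 b=1 clk=1 e=1 a=0 d=0 f=1 c=1
t11.Δ0 b=1 clk=1 e=1 a=0 d=0 f=1 c=1
t11.Δ1 b=1 clk=0 e=1 a=0 d=0 f=1 c=1
t12.Δ0 b=1 clk=0 e=1 a=0 d=0 f=1 c=1
t12.Δ1 b=1 clk=1 e=1 a=0 d=0 f=1 c=1
t12.Δ2 b=1 clk=1 e=1 a=0 d=1 f=1 c=1
t12.Δ3 b=0 clk=1 e=0 a=1 d=1 f=0 c=0
t12.Δ4 b=1 clk=1 e=1 a=0 d=1 f=1 c=0
t12.Δ5 b=0 clk=1 e=1 a=1 d=1 f=0 c=0
t12.Δ6 b=1 clk=1 e=1 a=0 d=1 f=0 c=0
t12.Δ7 b=1 clk=1 e=1 a=1 d=1 f=0 c=0
t13.Δ0 b=1 clk=1 e=1 a=1 d=1 f=0 c=0
t13.Δ1 b=1 clk=0 e=1 a=1 d=1 f=0 c=0
t14.Δ0 b=1 clk=0 e=1 a=1 d=1 f=0 c=0
t14.Δ1 b=1 clk=1 e=1 a=1 d=1 f=0 c=0
t14.Δ2 b=1 clk=1 e=1 a=1 d=0 f=0 c=0
t14.Δ3 b=0 clk=1 e=0 a=0 d=0 f=1 c=1
t14.Δ4 b=1 clk=1 e=1 a=0 d=0 f=0 c=1
t14.Δ5 b=0 clk=1 e=1 a=0 d=0 f=1 c=1
t14.Δ6 b=1 clk=1 e=1 a=0 d=0 f=1 c=1

1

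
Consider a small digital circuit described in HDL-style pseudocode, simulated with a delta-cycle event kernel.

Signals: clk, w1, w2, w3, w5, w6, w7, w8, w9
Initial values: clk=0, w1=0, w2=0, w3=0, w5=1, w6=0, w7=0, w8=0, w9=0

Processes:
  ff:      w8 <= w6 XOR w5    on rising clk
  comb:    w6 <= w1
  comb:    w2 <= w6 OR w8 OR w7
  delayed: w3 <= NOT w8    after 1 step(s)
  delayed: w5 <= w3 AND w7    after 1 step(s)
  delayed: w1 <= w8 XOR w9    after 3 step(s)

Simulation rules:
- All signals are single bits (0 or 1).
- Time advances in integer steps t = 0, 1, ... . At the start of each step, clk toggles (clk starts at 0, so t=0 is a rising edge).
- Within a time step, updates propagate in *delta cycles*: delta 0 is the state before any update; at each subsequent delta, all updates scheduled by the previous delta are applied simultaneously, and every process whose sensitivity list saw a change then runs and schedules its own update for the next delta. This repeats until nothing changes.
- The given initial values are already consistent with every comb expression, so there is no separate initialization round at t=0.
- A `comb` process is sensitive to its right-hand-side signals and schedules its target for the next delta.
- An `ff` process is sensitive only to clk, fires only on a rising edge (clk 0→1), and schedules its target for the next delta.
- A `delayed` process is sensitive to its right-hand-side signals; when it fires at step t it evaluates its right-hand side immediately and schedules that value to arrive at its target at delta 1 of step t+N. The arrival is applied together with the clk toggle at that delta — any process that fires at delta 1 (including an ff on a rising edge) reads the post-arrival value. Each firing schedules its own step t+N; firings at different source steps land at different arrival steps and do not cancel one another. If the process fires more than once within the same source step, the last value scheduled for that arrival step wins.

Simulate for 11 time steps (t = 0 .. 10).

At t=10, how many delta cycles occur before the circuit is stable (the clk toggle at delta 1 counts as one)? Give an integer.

t0.Δ0 w8=0 w5=1 w1=0 w9=0 w7=0 clk=0 w6=0 w2=0 w3=0
t0.Δ1 w8=0 w5=1 w1=0 w9=0 w7=0 clk=1 w6=0 w2=0 w3=0
t0.Δ2 w8=1 w5=1 w1=0 w9=0 w7=0 clk=1 w6=0 w2=0 w3=0
t0.Δ3 w8=1 w5=1 w1=0 w9=0 w7=0 clk=1 w6=0 w2=1 w3=0
t1.Δ0 w8=1 w5=1 w1=0 w9=0 w7=0 clk=1 w6=0 w2=1 w3=0
t1.Δ1 w8=1 w5=1 w1=0 w9=0 w7=0 clk=0 w6=0 w2=1 w3=0
t2.Δ0 w8=1 w5=1 w1=0 w9=0 w7=0 clk=0 w6=0 w2=1 w3=0
t2.Δ1 w8=1 w5=1 w1=0 w9=0 w7=0 clk=1 w6=0 w2=1 w3=0
t3.Δ0 w8=1 w5=1 w1=0 w9=0 w7=0 clk=1 w6=0 w2=1 w3=0
t3.Δ1 w8=1 w5=1 w1=1 w9=0 w7=0 clk=0 w6=0 w2=1 w3=0
t3.Δ2 w8=1 w5=1 w1=1 w9=0 w7=0 clk=0 w6=1 w2=1 w3=0
t4.Δ0 w8=1 w5=1 w1=1 w9=0 w7=0 clk=0 w6=1 w2=1 w3=0
t4.Δ1 w8=1 w5=1 w1=1 w9=0 w7=0 clk=1 w6=1 w2=1 w3=0
t4.Δ2 w8=0 w5=1 w1=1 w9=0 w7=0 clk=1 w6=1 w2=1 w3=0
t5.Δ0 w8=0 w5=1 w1=1 w9=0 w7=0 clk=1 w6=1 w2=1 w3=0
t5.Δ1 w8=0 w5=1 w1=1 w9=0 w7=0 clk=0 w6=1 w2=1 w3=1
t6.Δ0 w8=0 w5=1 w1=1 w9=0 w7=0 clk=0 w6=1 w2=1 w3=1
t6.Δ1 w8=0 w5=0 w1=1 w9=0 w7=0 clk=1 w6=1 w2=1 w3=1
t6.Δ2 w8=1 w5=0 w1=1 w9=0 w7=0 clk=1 w6=1 w2=1 w3=1
t7.Δ0 w8=1 w5=0 w1=1 w9=0 w7=0 clk=1 w6=1 w2=1 w3=1
t7.Δ1 w8=1 w5=0 w1=0 w9=0 w7=0 clk=0 w6=1 w2=1 w3=0
t7.Δ2 w8=1 w5=0 w1=0 w9=0 w7=0 clk=0 w6=0 w2=1 w3=0
t8.Δ0 w8=1 w5=0 w1=0 w9=0 w7=0 clk=0 w6=0 w2=1 w3=0
t8.Δ1 w8=1 w5=0 w1=0 w9=0 w7=0 clk=1 w6=0 w2=1 w3=0
t8.Δ2 w8=0 w5=0 w1=0 w9=0 w7=0 clk=1 w6=0 w2=1 w3=0
t8.Δ3 w8=0 w5=0 w1=0 w9=0 w7=0 clk=1 w6=0 w2=0 w3=0
t9.Δ0 w8=0 w5=0 w1=0 w9=0 w7=0 clk=1 w6=0 w2=0 w3=0
t9.Δ1 w8=0 w5=0 w1=1 w9=0 w7=0 clk=0 w6=0 w2=0 w3=1
t9.Δ2 w8=0 w5=0 w1=1 w9=0 w7=0 clk=0 w6=1 w2=0 w3=1
t9.Δ3 w8=0 w5=0 w1=1 w9=0 w7=0 clk=0 w6=1 w2=1 w3=1
t10.Δ0 w8=0 w5=0 w1=1 w9=0 w7=0 clk=0 w6=1 w2=1 w3=1
t10.Δ1 w8=0 w5=0 w1=1 w9=0 w7=0 clk=1 w6=1 w2=1 w3=1
t10.Δ2 w8=1 w5=0 w1=1 w9=0 w7=0 clk=1 w6=1 w2=1 w3=1

2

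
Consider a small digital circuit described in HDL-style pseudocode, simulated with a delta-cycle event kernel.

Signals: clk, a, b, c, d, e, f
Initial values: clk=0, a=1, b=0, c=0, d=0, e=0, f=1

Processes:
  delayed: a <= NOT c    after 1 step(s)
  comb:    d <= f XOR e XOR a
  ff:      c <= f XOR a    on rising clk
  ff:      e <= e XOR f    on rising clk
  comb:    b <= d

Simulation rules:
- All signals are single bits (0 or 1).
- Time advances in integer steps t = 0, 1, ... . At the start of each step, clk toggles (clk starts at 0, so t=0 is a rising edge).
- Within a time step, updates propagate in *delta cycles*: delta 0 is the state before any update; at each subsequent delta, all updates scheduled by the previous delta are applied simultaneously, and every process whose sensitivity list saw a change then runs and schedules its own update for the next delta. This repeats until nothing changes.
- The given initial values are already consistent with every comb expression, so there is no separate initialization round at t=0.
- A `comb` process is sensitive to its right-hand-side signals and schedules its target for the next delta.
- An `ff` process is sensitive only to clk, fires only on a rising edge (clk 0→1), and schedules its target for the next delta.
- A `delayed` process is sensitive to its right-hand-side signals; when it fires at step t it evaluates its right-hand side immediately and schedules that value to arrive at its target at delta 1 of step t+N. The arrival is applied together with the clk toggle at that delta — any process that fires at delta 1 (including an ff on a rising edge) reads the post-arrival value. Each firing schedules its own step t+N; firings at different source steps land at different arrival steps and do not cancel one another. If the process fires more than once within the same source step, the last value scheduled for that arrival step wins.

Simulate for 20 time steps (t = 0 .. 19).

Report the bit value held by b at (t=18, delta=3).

1

[bits: a,e,f,clk,d,b,c]
t=0: Δ0=1010000 Δ1=1011000 Δ2=1111000 Δ3=1111100 Δ4=1111110 | 4Δ
t=1: Δ0=1111110 Δ1=1110110 | 1Δ
t=2: Δ0=1110110 Δ1=1111110 Δ2=1011110 Δ3=1011010 Δ4=1011000 | 4Δ
t=3: Δ0=1011000 Δ1=1010000 | 1Δ
t=4: Δ0=1010000 Δ1=1011000 Δ2=1111000 Δ3=1111100 Δ4=1111110 | 4Δ
t=5: Δ0=1111110 Δ1=1110110 | 1Δ
t=6: Δ0=1110110 Δ1=1111110 Δ2=1011110 Δ3=1011010 Δ4=1011000 | 4Δ
t=7: Δ0=1011000 Δ1=1010000 | 1Δ
t=8: Δ0=1010000 Δ1=1011000 Δ2=1111000 Δ3=1111100 Δ4=1111110 | 4Δ
t=9: Δ0=1111110 Δ1=1110110 | 1Δ
t=10: Δ0=1110110 Δ1=1111110 Δ2=1011110 Δ3=1011010 Δ4=1011000 | 4Δ
t=11: Δ0=1011000 Δ1=1010000 | 1Δ
t=12: Δ0=1010000 Δ1=1011000 Δ2=1111000 Δ3=1111100 Δ4=1111110 | 4Δ
t=13: Δ0=1111110 Δ1=1110110 | 1Δ
t=14: Δ0=1110110 Δ1=1111110 Δ2=1011110 Δ3=1011010 Δ4=1011000 | 4Δ
t=15: Δ0=1011000 Δ1=1010000 | 1Δ
t=16: Δ0=1010000 Δ1=1011000 Δ2=1111000 Δ3=1111100 Δ4=1111110 | 4Δ
t=17: Δ0=1111110 Δ1=1110110 | 1Δ
t=18: Δ0=1110110 Δ1=1111110 Δ2=1011110 Δ3=1011010 Δ4=1011000 | 4Δ
t=19: Δ0=1011000 Δ1=1010000 | 1Δ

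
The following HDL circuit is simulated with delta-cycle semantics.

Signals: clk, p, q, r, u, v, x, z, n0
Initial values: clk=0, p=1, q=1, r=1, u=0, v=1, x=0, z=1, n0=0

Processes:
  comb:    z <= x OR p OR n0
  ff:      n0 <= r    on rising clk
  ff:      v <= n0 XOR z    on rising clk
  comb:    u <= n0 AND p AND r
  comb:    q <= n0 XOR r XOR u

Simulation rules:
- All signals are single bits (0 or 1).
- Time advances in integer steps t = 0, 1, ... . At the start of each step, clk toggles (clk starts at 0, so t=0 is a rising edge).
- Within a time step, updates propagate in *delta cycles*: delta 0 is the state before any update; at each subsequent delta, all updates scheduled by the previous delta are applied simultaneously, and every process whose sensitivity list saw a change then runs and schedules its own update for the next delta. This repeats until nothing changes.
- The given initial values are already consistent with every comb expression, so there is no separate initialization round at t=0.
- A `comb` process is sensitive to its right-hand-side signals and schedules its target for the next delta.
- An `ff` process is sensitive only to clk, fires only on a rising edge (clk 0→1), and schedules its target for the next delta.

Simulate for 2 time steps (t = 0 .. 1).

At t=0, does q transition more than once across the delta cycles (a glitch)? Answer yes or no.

yes

t=0 Δ0: z=1 x=0 v=1 r=1 q=1 p=1 u=0 n0=0 clk=0
  Δ1: clk:0→1
  Δ2: n0:0→1
  Δ3: q:1→0, u:0→1
  Δ4: q:0→1
  (4Δ to stable)
t=1 Δ0: z=1 x=0 v=1 r=1 q=1 p=1 u=1 n0=1 clk=1
  Δ1: clk:1→0
  (1Δ to stable)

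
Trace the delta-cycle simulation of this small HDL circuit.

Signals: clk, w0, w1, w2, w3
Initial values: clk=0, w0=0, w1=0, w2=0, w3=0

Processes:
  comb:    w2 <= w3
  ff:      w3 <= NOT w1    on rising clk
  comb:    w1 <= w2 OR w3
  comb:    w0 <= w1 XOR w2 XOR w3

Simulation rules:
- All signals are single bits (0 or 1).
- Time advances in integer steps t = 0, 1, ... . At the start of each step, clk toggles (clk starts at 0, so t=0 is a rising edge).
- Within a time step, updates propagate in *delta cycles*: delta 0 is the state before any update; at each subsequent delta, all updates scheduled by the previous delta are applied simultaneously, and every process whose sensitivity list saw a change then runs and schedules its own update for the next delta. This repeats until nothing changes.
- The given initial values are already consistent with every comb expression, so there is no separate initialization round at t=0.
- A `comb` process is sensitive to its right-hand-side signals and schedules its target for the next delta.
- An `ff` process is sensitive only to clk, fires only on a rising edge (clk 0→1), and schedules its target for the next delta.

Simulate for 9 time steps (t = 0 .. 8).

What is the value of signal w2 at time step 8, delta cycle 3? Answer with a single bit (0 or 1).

t=0 Δ0: clk=0 w0=0 w3=0 w2=0 w1=0
  Δ1: clk:0→1
  Δ2: w3:0→1
  Δ3: w0:0→1, w2:0→1, w1:0→1
  (3Δ to stable)
t=1 Δ0: clk=1 w0=1 w3=1 w2=1 w1=1
  Δ1: clk:1→0
  (1Δ to stable)
t=2 Δ0: clk=0 w0=1 w3=1 w2=1 w1=1
  Δ1: clk:0→1
  Δ2: w3:1→0
  Δ3: w0:1→0, w2:1→0
  Δ4: w0:0→1, w1:1→0
  Δ5: w0:1→0
  (5Δ to stable)
t=3 Δ0: clk=1 w0=0 w3=0 w2=0 w1=0
  Δ1: clk:1→0
  (1Δ to stable)
t=4 Δ0: clk=0 w0=0 w3=0 w2=0 w1=0
  Δ1: clk:0→1
  Δ2: w3:0→1
  Δ3: w0:0→1, w2:0→1, w1:0→1
  (3Δ to stable)
t=5 Δ0: clk=1 w0=1 w3=1 w2=1 w1=1
  Δ1: clk:1→0
  (1Δ to stable)
t=6 Δ0: clk=0 w0=1 w3=1 w2=1 w1=1
  Δ1: clk:0→1
  Δ2: w3:1→0
  Δ3: w0:1→0, w2:1→0
  Δ4: w0:0→1, w1:1→0
  Δ5: w0:1→0
  (5Δ to stable)
t=7 Δ0: clk=1 w0=0 w3=0 w2=0 w1=0
  Δ1: clk:1→0
  (1Δ to stable)
t=8 Δ0: clk=0 w0=0 w3=0 w2=0 w1=0
  Δ1: clk:0→1
  Δ2: w3:0→1
  Δ3: w0:0→1, w2:0→1, w1:0→1
  (3Δ to stable)

1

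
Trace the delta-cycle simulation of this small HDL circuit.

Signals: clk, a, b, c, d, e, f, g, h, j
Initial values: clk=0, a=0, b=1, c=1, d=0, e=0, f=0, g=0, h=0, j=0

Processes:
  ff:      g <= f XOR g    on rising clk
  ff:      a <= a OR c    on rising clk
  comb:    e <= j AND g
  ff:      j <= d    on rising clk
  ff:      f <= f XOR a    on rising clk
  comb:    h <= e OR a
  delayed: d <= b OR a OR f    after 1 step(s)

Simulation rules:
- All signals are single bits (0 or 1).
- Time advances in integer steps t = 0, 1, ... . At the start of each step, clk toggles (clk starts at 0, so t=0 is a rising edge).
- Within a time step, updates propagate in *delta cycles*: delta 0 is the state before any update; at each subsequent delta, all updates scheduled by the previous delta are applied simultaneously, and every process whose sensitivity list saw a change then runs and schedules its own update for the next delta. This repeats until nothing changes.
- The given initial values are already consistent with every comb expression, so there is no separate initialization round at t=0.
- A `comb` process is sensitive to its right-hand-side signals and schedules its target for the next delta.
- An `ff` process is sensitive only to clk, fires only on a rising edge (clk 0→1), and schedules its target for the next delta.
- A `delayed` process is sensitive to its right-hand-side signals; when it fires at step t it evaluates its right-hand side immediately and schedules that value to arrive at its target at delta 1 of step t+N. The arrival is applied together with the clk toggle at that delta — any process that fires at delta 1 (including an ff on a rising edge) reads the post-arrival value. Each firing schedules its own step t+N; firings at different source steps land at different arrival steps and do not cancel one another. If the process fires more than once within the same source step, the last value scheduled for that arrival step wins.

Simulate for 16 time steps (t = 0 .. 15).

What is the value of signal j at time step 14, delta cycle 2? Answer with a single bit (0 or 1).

1

t=0 Δ0: e=0 g=0 b=1 d=0 j=0 c=1 h=0 f=0 a=0 clk=0
  Δ1: clk:0→1
  Δ2: a:0→1
  Δ3: h:0→1
  (3Δ to stable)
t=1 Δ0: e=0 g=0 b=1 d=0 j=0 c=1 h=1 f=0 a=1 clk=1
  Δ1: d:0→1, clk:1→0
  (1Δ to stable)
t=2 Δ0: e=0 g=0 b=1 d=1 j=0 c=1 h=1 f=0 a=1 clk=0
  Δ1: clk:0→1
  Δ2: j:0→1, f:0→1
  (2Δ to stable)
t=3 Δ0: e=0 g=0 b=1 d=1 j=1 c=1 h=1 f=1 a=1 clk=1
  Δ1: clk:1→0
  (1Δ to stable)
t=4 Δ0: e=0 g=0 b=1 d=1 j=1 c=1 h=1 f=1 a=1 clk=0
  Δ1: clk:0→1
  Δ2: g:0→1, f:1→0
  Δ3: e:0→1
  (3Δ to stable)
t=5 Δ0: e=1 g=1 b=1 d=1 j=1 c=1 h=1 f=0 a=1 clk=1
  Δ1: clk:1→0
  (1Δ to stable)
t=6 Δ0: e=1 g=1 b=1 d=1 j=1 c=1 h=1 f=0 a=1 clk=0
  Δ1: clk:0→1
  Δ2: f:0→1
  (2Δ to stable)
t=7 Δ0: e=1 g=1 b=1 d=1 j=1 c=1 h=1 f=1 a=1 clk=1
  Δ1: clk:1→0
  (1Δ to stable)
t=8 Δ0: e=1 g=1 b=1 d=1 j=1 c=1 h=1 f=1 a=1 clk=0
  Δ1: clk:0→1
  Δ2: g:1→0, f:1→0
  Δ3: e:1→0
  (3Δ to stable)
t=9 Δ0: e=0 g=0 b=1 d=1 j=1 c=1 h=1 f=0 a=1 clk=1
  Δ1: clk:1→0
  (1Δ to stable)
t=10 Δ0: e=0 g=0 b=1 d=1 j=1 c=1 h=1 f=0 a=1 clk=0
  Δ1: clk:0→1
  Δ2: f:0→1
  (2Δ to stable)
t=11 Δ0: e=0 g=0 b=1 d=1 j=1 c=1 h=1 f=1 a=1 clk=1
  Δ1: clk:1→0
  (1Δ to stable)
t=12 Δ0: e=0 g=0 b=1 d=1 j=1 c=1 h=1 f=1 a=1 clk=0
  Δ1: clk:0→1
  Δ2: g:0→1, f:1→0
  Δ3: e:0→1
  (3Δ to stable)
t=13 Δ0: e=1 g=1 b=1 d=1 j=1 c=1 h=1 f=0 a=1 clk=1
  Δ1: clk:1→0
  (1Δ to stable)
t=14 Δ0: e=1 g=1 b=1 d=1 j=1 c=1 h=1 f=0 a=1 clk=0
  Δ1: clk:0→1
  Δ2: f:0→1
  (2Δ to stable)
t=15 Δ0: e=1 g=1 b=1 d=1 j=1 c=1 h=1 f=1 a=1 clk=1
  Δ1: clk:1→0
  (1Δ to stable)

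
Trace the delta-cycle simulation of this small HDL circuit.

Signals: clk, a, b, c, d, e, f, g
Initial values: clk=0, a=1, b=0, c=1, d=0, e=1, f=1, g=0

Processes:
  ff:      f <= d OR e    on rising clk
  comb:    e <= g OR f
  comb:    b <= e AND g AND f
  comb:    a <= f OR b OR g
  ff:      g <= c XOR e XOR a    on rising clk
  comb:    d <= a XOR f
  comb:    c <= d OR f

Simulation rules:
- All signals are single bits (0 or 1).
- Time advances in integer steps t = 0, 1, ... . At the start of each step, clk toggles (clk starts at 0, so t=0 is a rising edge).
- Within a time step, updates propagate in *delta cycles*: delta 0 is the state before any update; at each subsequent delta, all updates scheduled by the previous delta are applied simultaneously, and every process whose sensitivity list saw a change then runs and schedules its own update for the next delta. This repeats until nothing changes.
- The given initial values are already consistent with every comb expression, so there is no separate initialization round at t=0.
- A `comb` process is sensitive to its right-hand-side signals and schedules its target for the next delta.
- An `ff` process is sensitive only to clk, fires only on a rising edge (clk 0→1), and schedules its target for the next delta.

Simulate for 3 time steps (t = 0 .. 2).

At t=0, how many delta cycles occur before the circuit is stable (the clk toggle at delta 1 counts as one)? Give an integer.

3

t0.Δ0 g=0 c=1 b=0 clk=0 f=1 d=0 e=1 a=1
t0.Δ1 g=0 c=1 b=0 clk=1 f=1 d=0 e=1 a=1
t0.Δ2 g=1 c=1 b=0 clk=1 f=1 d=0 e=1 a=1
t0.Δ3 g=1 c=1 b=1 clk=1 f=1 d=0 e=1 a=1
t1.Δ0 g=1 c=1 b=1 clk=1 f=1 d=0 e=1 a=1
t1.Δ1 g=1 c=1 b=1 clk=0 f=1 d=0 e=1 a=1
t2.Δ0 g=1 c=1 b=1 clk=0 f=1 d=0 e=1 a=1
t2.Δ1 g=1 c=1 b=1 clk=1 f=1 d=0 e=1 a=1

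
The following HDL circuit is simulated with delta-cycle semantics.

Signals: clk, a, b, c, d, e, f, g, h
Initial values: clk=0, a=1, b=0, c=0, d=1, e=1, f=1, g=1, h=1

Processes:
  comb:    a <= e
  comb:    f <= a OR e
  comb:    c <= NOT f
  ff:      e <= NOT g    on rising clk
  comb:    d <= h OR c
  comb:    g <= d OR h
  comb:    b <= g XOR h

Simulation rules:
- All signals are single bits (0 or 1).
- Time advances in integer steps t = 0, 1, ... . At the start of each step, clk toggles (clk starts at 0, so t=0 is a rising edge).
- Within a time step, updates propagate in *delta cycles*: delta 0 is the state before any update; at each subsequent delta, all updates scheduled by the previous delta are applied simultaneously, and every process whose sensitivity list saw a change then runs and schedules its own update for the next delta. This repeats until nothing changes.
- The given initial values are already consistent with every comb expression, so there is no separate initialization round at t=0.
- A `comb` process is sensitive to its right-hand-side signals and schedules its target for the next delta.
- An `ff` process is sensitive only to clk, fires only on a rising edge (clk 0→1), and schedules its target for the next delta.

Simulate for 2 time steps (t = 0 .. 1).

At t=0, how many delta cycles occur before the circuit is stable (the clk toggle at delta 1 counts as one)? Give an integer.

5

t0.Δ0 d=1 f=1 b=0 h=1 a=1 clk=0 c=0 e=1 g=1
t0.Δ1 d=1 f=1 b=0 h=1 a=1 clk=1 c=0 e=1 g=1
t0.Δ2 d=1 f=1 b=0 h=1 a=1 clk=1 c=0 e=0 g=1
t0.Δ3 d=1 f=1 b=0 h=1 a=0 clk=1 c=0 e=0 g=1
t0.Δ4 d=1 f=0 b=0 h=1 a=0 clk=1 c=0 e=0 g=1
t0.Δ5 d=1 f=0 b=0 h=1 a=0 clk=1 c=1 e=0 g=1
t1.Δ0 d=1 f=0 b=0 h=1 a=0 clk=1 c=1 e=0 g=1
t1.Δ1 d=1 f=0 b=0 h=1 a=0 clk=0 c=1 e=0 g=1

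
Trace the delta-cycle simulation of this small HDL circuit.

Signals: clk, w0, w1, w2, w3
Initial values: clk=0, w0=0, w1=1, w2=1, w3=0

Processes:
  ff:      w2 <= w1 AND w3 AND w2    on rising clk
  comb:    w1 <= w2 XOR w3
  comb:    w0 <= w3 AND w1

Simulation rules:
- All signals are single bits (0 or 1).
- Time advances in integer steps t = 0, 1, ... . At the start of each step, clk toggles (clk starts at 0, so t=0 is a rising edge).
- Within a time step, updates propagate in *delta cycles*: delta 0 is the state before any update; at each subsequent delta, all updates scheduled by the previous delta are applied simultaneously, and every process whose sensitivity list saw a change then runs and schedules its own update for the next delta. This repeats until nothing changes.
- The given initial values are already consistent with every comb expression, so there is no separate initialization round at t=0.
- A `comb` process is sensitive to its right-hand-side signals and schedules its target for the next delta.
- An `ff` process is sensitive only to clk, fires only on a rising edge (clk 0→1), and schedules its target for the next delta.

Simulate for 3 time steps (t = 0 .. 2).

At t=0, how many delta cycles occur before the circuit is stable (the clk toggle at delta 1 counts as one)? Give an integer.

3

t=0 Δ0: w2=1 w3=0 w1=1 w0=0 clk=0
  Δ1: clk:0→1
  Δ2: w2:1→0
  Δ3: w1:1→0
  (3Δ to stable)
t=1 Δ0: w2=0 w3=0 w1=0 w0=0 clk=1
  Δ1: clk:1→0
  (1Δ to stable)
t=2 Δ0: w2=0 w3=0 w1=0 w0=0 clk=0
  Δ1: clk:0→1
  (1Δ to stable)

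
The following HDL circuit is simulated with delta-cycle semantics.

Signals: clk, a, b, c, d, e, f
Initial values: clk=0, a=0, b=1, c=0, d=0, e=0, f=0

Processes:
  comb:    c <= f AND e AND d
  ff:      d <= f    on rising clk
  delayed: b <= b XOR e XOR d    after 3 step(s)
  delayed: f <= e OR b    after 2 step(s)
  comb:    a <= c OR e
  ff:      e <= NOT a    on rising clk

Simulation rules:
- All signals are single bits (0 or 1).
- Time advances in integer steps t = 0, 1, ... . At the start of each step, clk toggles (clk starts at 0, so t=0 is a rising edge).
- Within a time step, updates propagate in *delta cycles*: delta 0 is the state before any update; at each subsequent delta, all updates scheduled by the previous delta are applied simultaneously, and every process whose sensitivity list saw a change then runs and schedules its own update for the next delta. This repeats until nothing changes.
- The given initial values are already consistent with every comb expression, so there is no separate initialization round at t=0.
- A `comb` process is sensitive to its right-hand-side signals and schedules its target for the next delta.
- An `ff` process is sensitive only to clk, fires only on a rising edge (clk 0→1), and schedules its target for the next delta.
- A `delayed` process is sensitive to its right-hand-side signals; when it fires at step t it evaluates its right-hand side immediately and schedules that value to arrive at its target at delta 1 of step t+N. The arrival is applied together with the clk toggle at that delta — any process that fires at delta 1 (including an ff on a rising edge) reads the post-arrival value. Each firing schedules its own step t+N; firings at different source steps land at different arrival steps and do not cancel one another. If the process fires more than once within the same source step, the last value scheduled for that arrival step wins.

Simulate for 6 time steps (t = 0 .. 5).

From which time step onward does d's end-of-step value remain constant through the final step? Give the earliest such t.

t0.Δ0 clk=0 b=1 e=0 f=0 c=0 a=0 d=0
t0.Δ1 clk=1 b=1 e=0 f=0 c=0 a=0 d=0
t0.Δ2 clk=1 b=1 e=1 f=0 c=0 a=0 d=0
t0.Δ3 clk=1 b=1 e=1 f=0 c=0 a=1 d=0
t1.Δ0 clk=1 b=1 e=1 f=0 c=0 a=1 d=0
t1.Δ1 clk=0 b=1 e=1 f=0 c=0 a=1 d=0
t2.Δ0 clk=0 b=1 e=1 f=0 c=0 a=1 d=0
t2.Δ1 clk=1 b=1 e=1 f=1 c=0 a=1 d=0
t2.Δ2 clk=1 b=1 e=0 f=1 c=0 a=1 d=1
t2.Δ3 clk=1 b=1 e=0 f=1 c=0 a=0 d=1
t3.Δ0 clk=1 b=1 e=0 f=1 c=0 a=0 d=1
t3.Δ1 clk=0 b=0 e=0 f=1 c=0 a=0 d=1
t4.Δ0 clk=0 b=0 e=0 f=1 c=0 a=0 d=1
t4.Δ1 clk=1 b=0 e=0 f=1 c=0 a=0 d=1
t4.Δ2 clk=1 b=0 e=1 f=1 c=0 a=0 d=1
t4.Δ3 clk=1 b=0 e=1 f=1 c=1 a=1 d=1
t5.Δ0 clk=1 b=0 e=1 f=1 c=1 a=1 d=1
t5.Δ1 clk=0 b=0 e=1 f=0 c=1 a=1 d=1
t5.Δ2 clk=0 b=0 e=1 f=0 c=0 a=1 d=1

2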